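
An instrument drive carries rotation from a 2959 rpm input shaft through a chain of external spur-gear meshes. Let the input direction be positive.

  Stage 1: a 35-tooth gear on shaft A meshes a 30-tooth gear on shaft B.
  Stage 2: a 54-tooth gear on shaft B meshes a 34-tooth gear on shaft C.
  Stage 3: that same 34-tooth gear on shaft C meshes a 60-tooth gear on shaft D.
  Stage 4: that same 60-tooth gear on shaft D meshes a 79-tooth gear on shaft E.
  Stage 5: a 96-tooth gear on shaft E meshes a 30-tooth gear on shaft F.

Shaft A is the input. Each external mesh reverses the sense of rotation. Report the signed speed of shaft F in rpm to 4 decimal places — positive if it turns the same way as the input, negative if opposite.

-7551.0684 rpm (opposite to input, |ω| = 7551.0684 rpm)

Stage 1 [35T→30T]: ω = 2959.0000×35/30 = 3452.1667 rpm, dir flips to −; running = −3452.1667
Stage 2 [54T→34T]: ω = 3452.1667×54/34 = 5482.8529 rpm, dir flips to +; running = +5482.8529
Stage 3 [34T→60T]: ω = 5482.8529×34/60 = 3106.9500 rpm, dir flips to −; running = −3106.9500
Stage 4 [60T→79T]: ω = 3106.9500×60/79 = 2359.7089 rpm, dir flips to +; running = +2359.7089
Stage 5 [96T→30T]: ω = 2359.7089×96/30 = 7551.0684 rpm, dir flips to −; running = −7551.0684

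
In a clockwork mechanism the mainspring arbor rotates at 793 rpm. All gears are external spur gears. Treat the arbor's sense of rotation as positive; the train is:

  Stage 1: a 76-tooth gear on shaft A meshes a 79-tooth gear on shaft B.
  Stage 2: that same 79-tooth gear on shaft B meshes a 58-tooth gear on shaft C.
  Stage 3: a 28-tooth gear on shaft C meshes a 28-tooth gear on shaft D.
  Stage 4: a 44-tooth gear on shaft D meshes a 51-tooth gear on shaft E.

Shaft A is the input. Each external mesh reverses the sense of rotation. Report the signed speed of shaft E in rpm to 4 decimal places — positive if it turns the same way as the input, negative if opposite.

+896.4814 rpm (same as input, |ω| = 896.4814 rpm)

Stage 1 [76T→79T]: ω = 793.0000×76/79 = 762.8861 rpm, dir flips to −; running = −762.8861
Stage 2 [79T→58T]: ω = 762.8861×79/58 = 1039.1034 rpm, dir flips to +; running = +1039.1034
Stage 3 [28T→28T]: ω = 1039.1034×28/28 = 1039.1034 rpm, dir flips to −; running = −1039.1034
Stage 4 [44T→51T]: ω = 1039.1034×44/51 = 896.4814 rpm, dir flips to +; running = +896.4814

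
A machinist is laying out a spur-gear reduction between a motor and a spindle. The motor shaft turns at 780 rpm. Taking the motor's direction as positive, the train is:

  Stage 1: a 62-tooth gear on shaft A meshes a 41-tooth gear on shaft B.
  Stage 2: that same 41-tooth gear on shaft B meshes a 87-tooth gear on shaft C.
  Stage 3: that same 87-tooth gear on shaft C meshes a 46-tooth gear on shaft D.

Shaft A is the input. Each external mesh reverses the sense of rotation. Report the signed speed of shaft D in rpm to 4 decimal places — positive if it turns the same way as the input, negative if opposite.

Stage 1 [62T→41T]: ω = 780.0000×62/41 = 1179.5122 rpm, dir flips to −; running = −1179.5122
Stage 2 [41T→87T]: ω = 1179.5122×41/87 = 555.8621 rpm, dir flips to +; running = +555.8621
Stage 3 [87T→46T]: ω = 555.8621×87/46 = 1051.3043 rpm, dir flips to −; running = −1051.3043

-1051.3043 rpm (opposite to input, |ω| = 1051.3043 rpm)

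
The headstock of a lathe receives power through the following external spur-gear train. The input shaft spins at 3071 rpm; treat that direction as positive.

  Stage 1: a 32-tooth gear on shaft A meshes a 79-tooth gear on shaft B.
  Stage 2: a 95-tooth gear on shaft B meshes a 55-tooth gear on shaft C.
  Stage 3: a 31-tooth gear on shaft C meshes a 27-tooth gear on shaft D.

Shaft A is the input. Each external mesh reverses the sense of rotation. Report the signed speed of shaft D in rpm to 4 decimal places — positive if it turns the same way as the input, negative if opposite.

-2466.9568 rpm (opposite to input, |ω| = 2466.9568 rpm)

Stage 1 [32T→79T]: ω = 3071.0000×32/79 = 1243.9494 rpm, dir flips to −; running = −1243.9494
Stage 2 [95T→55T]: ω = 1243.9494×95/55 = 2148.6398 rpm, dir flips to +; running = +2148.6398
Stage 3 [31T→27T]: ω = 2148.6398×31/27 = 2466.9568 rpm, dir flips to −; running = −2466.9568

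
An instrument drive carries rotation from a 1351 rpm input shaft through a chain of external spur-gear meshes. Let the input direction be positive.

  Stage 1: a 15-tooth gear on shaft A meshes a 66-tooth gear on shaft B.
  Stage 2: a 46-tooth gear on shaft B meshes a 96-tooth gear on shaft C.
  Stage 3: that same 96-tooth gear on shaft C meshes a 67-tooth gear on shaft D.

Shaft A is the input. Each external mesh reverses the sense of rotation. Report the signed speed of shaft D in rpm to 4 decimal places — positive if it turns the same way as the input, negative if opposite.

Stage 1 [15T→66T]: ω = 1351.0000×15/66 = 307.0455 rpm, dir flips to −; running = −307.0455
Stage 2 [46T→96T]: ω = 307.0455×46/96 = 147.1259 rpm, dir flips to +; running = +147.1259
Stage 3 [96T→67T]: ω = 147.1259×96/67 = 210.8073 rpm, dir flips to −; running = −210.8073

-210.8073 rpm (opposite to input, |ω| = 210.8073 rpm)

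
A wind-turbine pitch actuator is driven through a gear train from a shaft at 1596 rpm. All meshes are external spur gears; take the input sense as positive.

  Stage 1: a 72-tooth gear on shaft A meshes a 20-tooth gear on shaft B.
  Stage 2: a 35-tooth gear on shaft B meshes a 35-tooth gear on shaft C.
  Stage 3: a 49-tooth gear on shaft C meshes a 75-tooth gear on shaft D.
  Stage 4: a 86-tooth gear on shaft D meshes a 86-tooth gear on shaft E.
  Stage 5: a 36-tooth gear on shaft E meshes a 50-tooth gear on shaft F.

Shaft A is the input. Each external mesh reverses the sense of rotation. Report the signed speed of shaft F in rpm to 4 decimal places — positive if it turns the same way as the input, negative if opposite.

-2702.7302 rpm (opposite to input, |ω| = 2702.7302 rpm)

Stage 1 [72T→20T]: ω = 1596.0000×72/20 = 5745.6000 rpm, dir flips to −; running = −5745.6000
Stage 2 [35T→35T]: ω = 5745.6000×35/35 = 5745.6000 rpm, dir flips to +; running = +5745.6000
Stage 3 [49T→75T]: ω = 5745.6000×49/75 = 3753.7920 rpm, dir flips to −; running = −3753.7920
Stage 4 [86T→86T]: ω = 3753.7920×86/86 = 3753.7920 rpm, dir flips to +; running = +3753.7920
Stage 5 [36T→50T]: ω = 3753.7920×36/50 = 2702.7302 rpm, dir flips to −; running = −2702.7302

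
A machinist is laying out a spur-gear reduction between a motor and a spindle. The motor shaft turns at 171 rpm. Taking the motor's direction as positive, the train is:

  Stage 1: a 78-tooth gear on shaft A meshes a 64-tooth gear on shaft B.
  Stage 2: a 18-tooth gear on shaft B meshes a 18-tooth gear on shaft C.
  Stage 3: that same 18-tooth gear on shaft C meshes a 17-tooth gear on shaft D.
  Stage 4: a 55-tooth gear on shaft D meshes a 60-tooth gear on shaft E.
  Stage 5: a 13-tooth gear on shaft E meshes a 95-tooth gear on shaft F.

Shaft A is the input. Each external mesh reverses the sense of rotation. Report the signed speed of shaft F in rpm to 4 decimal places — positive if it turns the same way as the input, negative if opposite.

Stage 1 [78T→64T]: ω = 171.0000×78/64 = 208.4062 rpm, dir flips to −; running = −208.4062
Stage 2 [18T→18T]: ω = 208.4062×18/18 = 208.4062 rpm, dir flips to +; running = +208.4062
Stage 3 [18T→17T]: ω = 208.4062×18/17 = 220.6654 rpm, dir flips to −; running = −220.6654
Stage 4 [55T→60T]: ω = 220.6654×55/60 = 202.2767 rpm, dir flips to +; running = +202.2767
Stage 5 [13T→95T]: ω = 202.2767×13/95 = 27.6800 rpm, dir flips to −; running = −27.6800

-27.6800 rpm (opposite to input, |ω| = 27.6800 rpm)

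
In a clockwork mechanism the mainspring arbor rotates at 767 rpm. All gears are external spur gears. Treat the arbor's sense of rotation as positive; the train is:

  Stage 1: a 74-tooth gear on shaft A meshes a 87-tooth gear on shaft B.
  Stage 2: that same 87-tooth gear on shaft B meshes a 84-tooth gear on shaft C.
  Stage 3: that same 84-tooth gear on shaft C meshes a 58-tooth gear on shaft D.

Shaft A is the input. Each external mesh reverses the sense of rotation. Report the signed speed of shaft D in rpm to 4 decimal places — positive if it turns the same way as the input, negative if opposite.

-978.5862 rpm (opposite to input, |ω| = 978.5862 rpm)

Stage 1 [74T→87T]: ω = 767.0000×74/87 = 652.3908 rpm, dir flips to −; running = −652.3908
Stage 2 [87T→84T]: ω = 652.3908×87/84 = 675.6905 rpm, dir flips to +; running = +675.6905
Stage 3 [84T→58T]: ω = 675.6905×84/58 = 978.5862 rpm, dir flips to −; running = −978.5862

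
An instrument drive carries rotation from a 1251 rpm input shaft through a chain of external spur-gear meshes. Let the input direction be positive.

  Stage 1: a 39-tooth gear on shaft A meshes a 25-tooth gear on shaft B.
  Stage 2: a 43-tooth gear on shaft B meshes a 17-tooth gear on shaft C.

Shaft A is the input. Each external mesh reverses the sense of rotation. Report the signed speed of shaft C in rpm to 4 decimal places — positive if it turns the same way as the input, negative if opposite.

Stage 1 [39T→25T]: ω = 1251.0000×39/25 = 1951.5600 rpm, dir flips to −; running = −1951.5600
Stage 2 [43T→17T]: ω = 1951.5600×43/17 = 4936.2988 rpm, dir flips to +; running = +4936.2988

+4936.2988 rpm (same as input, |ω| = 4936.2988 rpm)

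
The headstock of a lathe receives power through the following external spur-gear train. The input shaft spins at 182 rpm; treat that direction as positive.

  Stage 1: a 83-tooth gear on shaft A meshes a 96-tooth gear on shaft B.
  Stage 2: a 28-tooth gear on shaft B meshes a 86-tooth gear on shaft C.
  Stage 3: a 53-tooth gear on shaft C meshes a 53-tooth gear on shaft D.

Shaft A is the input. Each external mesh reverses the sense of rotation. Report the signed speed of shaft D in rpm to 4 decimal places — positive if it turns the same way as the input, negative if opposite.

Stage 1 [83T→96T]: ω = 182.0000×83/96 = 157.3542 rpm, dir flips to −; running = −157.3542
Stage 2 [28T→86T]: ω = 157.3542×28/86 = 51.2316 rpm, dir flips to +; running = +51.2316
Stage 3 [53T→53T]: ω = 51.2316×53/53 = 51.2316 rpm, dir flips to −; running = −51.2316

-51.2316 rpm (opposite to input, |ω| = 51.2316 rpm)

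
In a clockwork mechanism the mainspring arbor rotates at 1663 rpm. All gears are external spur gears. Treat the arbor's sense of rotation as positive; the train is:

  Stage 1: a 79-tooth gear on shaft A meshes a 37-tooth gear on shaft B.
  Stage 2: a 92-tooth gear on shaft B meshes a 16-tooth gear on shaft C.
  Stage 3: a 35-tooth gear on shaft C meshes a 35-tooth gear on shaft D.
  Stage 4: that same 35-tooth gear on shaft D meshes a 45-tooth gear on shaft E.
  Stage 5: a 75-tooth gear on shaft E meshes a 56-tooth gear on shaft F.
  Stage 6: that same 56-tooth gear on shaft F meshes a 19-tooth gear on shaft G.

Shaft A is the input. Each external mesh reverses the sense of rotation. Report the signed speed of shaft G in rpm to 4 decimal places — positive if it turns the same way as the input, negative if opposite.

+62682.8384 rpm (same as input, |ω| = 62682.8384 rpm)

Stage 1 [79T→37T]: ω = 1663.0000×79/37 = 3550.7297 rpm, dir flips to −; running = −3550.7297
Stage 2 [92T→16T]: ω = 3550.7297×92/16 = 20416.6959 rpm, dir flips to +; running = +20416.6959
Stage 3 [35T→35T]: ω = 20416.6959×35/35 = 20416.6959 rpm, dir flips to −; running = −20416.6959
Stage 4 [35T→45T]: ω = 20416.6959×35/45 = 15879.6524 rpm, dir flips to +; running = +15879.6524
Stage 5 [75T→56T]: ω = 15879.6524×75/56 = 21267.3916 rpm, dir flips to −; running = −21267.3916
Stage 6 [56T→19T]: ω = 21267.3916×56/19 = 62682.8384 rpm, dir flips to +; running = +62682.8384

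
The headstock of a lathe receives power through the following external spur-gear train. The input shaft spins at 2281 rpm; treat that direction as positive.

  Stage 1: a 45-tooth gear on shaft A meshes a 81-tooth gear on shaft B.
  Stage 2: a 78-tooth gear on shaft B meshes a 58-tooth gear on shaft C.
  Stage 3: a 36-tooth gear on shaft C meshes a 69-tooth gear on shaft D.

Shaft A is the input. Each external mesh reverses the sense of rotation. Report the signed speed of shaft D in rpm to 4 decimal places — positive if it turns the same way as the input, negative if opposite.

-889.1454 rpm (opposite to input, |ω| = 889.1454 rpm)

Stage 1 [45T→81T]: ω = 2281.0000×45/81 = 1267.2222 rpm, dir flips to −; running = −1267.2222
Stage 2 [78T→58T]: ω = 1267.2222×78/58 = 1704.1954 rpm, dir flips to +; running = +1704.1954
Stage 3 [36T→69T]: ω = 1704.1954×36/69 = 889.1454 rpm, dir flips to −; running = −889.1454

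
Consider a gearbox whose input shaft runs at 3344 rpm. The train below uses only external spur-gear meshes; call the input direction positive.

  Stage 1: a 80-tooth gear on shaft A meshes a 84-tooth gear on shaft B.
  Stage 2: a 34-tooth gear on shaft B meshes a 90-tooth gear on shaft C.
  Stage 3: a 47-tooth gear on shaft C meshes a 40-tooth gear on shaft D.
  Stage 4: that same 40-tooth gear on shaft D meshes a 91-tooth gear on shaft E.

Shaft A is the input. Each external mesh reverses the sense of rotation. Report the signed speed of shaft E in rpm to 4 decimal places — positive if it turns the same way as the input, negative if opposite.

+621.3980 rpm (same as input, |ω| = 621.3980 rpm)

Stage 1 [80T→84T]: ω = 3344.0000×80/84 = 3184.7619 rpm, dir flips to −; running = −3184.7619
Stage 2 [34T→90T]: ω = 3184.7619×34/90 = 1203.1323 rpm, dir flips to +; running = +1203.1323
Stage 3 [47T→40T]: ω = 1203.1323×47/40 = 1413.6804 rpm, dir flips to −; running = −1413.6804
Stage 4 [40T→91T]: ω = 1413.6804×40/91 = 621.3980 rpm, dir flips to +; running = +621.3980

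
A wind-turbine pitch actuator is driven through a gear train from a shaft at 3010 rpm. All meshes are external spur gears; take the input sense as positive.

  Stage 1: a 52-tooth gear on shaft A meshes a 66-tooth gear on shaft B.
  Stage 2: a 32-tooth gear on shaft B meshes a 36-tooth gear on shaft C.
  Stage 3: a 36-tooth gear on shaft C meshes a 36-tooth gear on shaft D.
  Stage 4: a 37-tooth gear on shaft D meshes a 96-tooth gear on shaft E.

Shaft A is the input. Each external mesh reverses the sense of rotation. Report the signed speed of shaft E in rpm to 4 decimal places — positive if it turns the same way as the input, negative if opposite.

Stage 1 [52T→66T]: ω = 3010.0000×52/66 = 2371.5152 rpm, dir flips to −; running = −2371.5152
Stage 2 [32T→36T]: ω = 2371.5152×32/36 = 2108.0135 rpm, dir flips to +; running = +2108.0135
Stage 3 [36T→36T]: ω = 2108.0135×36/36 = 2108.0135 rpm, dir flips to −; running = −2108.0135
Stage 4 [37T→96T]: ω = 2108.0135×37/96 = 812.4635 rpm, dir flips to +; running = +812.4635

+812.4635 rpm (same as input, |ω| = 812.4635 rpm)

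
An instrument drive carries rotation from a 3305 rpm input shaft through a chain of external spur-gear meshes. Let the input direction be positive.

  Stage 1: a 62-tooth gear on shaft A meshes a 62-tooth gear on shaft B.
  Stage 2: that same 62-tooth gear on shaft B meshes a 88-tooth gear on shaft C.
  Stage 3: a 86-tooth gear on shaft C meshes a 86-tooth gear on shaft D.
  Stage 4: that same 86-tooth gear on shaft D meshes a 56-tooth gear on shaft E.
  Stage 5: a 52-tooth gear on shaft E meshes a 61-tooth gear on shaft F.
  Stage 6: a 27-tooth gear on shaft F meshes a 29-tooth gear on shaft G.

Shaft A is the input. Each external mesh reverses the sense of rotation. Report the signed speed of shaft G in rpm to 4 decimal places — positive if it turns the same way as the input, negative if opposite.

Stage 1 [62T→62T]: ω = 3305.0000×62/62 = 3305.0000 rpm, dir flips to −; running = −3305.0000
Stage 2 [62T→88T]: ω = 3305.0000×62/88 = 2328.5227 rpm, dir flips to +; running = +2328.5227
Stage 3 [86T→86T]: ω = 2328.5227×86/86 = 2328.5227 rpm, dir flips to −; running = −2328.5227
Stage 4 [86T→56T]: ω = 2328.5227×86/56 = 3575.9456 rpm, dir flips to +; running = +3575.9456
Stage 5 [52T→61T]: ω = 3575.9456×52/61 = 3048.3471 rpm, dir flips to −; running = −3048.3471
Stage 6 [27T→29T]: ω = 3048.3471×27/29 = 2838.1162 rpm, dir flips to +; running = +2838.1162

+2838.1162 rpm (same as input, |ω| = 2838.1162 rpm)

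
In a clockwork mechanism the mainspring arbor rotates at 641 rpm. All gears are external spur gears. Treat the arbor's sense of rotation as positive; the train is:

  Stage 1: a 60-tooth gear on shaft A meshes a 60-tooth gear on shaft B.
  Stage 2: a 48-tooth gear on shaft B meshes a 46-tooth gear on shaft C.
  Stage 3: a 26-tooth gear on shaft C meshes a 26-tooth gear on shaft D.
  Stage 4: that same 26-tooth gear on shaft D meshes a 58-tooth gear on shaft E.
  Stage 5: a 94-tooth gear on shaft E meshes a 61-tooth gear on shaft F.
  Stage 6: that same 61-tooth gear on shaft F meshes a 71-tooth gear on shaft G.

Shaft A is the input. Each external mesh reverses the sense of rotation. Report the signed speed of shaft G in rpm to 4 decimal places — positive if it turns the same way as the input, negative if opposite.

Stage 1 [60T→60T]: ω = 641.0000×60/60 = 641.0000 rpm, dir flips to −; running = −641.0000
Stage 2 [48T→46T]: ω = 641.0000×48/46 = 668.8696 rpm, dir flips to +; running = +668.8696
Stage 3 [26T→26T]: ω = 668.8696×26/26 = 668.8696 rpm, dir flips to −; running = −668.8696
Stage 4 [26T→58T]: ω = 668.8696×26/58 = 299.8381 rpm, dir flips to +; running = +299.8381
Stage 5 [94T→61T]: ω = 299.8381×94/61 = 462.0456 rpm, dir flips to −; running = −462.0456
Stage 6 [61T→71T]: ω = 462.0456×61/71 = 396.9687 rpm, dir flips to +; running = +396.9687

+396.9687 rpm (same as input, |ω| = 396.9687 rpm)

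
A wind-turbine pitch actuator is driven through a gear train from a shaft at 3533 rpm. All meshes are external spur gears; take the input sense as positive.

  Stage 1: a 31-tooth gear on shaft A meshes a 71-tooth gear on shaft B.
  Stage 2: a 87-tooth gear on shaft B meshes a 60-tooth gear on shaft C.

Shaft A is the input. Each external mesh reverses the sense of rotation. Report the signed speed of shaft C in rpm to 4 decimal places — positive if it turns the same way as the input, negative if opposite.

Stage 1 [31T→71T]: ω = 3533.0000×31/71 = 1542.5775 rpm, dir flips to −; running = −1542.5775
Stage 2 [87T→60T]: ω = 1542.5775×87/60 = 2236.7373 rpm, dir flips to +; running = +2236.7373

+2236.7373 rpm (same as input, |ω| = 2236.7373 rpm)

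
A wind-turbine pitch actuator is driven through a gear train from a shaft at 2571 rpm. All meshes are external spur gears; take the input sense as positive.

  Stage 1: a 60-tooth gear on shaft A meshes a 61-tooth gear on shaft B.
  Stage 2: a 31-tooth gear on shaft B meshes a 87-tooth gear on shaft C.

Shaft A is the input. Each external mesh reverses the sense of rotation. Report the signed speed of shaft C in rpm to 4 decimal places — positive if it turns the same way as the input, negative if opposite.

+901.0854 rpm (same as input, |ω| = 901.0854 rpm)

Stage 1 [60T→61T]: ω = 2571.0000×60/61 = 2528.8525 rpm, dir flips to −; running = −2528.8525
Stage 2 [31T→87T]: ω = 2528.8525×31/87 = 901.0854 rpm, dir flips to +; running = +901.0854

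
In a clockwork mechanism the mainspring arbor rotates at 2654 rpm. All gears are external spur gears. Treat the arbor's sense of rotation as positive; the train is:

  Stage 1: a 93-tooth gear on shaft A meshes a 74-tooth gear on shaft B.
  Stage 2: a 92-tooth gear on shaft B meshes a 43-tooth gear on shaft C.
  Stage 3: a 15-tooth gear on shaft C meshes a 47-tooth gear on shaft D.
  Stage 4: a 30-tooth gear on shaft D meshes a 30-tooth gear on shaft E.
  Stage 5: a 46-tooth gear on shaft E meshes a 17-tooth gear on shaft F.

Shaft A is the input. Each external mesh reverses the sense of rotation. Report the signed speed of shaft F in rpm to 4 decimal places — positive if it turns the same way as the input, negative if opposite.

-6162.7398 rpm (opposite to input, |ω| = 6162.7398 rpm)

Stage 1 [93T→74T]: ω = 2654.0000×93/74 = 3335.4324 rpm, dir flips to −; running = −3335.4324
Stage 2 [92T→43T]: ω = 3335.4324×92/43 = 7136.2740 rpm, dir flips to +; running = +7136.2740
Stage 3 [15T→47T]: ω = 7136.2740×15/47 = 2277.5343 rpm, dir flips to −; running = −2277.5343
Stage 4 [30T→30T]: ω = 2277.5343×30/30 = 2277.5343 rpm, dir flips to +; running = +2277.5343
Stage 5 [46T→17T]: ω = 2277.5343×46/17 = 6162.7398 rpm, dir flips to −; running = −6162.7398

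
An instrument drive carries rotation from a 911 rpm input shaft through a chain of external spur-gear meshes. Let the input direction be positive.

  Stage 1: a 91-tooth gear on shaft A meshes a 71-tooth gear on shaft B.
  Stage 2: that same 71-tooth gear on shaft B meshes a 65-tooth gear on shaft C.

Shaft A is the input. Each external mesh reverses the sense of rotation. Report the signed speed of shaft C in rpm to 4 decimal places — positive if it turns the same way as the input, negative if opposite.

+1275.4000 rpm (same as input, |ω| = 1275.4000 rpm)

Stage 1 [91T→71T]: ω = 911.0000×91/71 = 1167.6197 rpm, dir flips to −; running = −1167.6197
Stage 2 [71T→65T]: ω = 1167.6197×71/65 = 1275.4000 rpm, dir flips to +; running = +1275.4000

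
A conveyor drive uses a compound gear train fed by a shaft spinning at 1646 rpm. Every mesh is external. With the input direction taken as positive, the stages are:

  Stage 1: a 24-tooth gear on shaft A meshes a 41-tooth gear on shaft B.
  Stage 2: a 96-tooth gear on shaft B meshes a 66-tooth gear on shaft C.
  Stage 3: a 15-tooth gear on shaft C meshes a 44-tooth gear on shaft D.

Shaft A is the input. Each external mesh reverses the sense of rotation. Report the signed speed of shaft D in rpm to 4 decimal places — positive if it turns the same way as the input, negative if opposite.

-477.7746 rpm (opposite to input, |ω| = 477.7746 rpm)

Stage 1 [24T→41T]: ω = 1646.0000×24/41 = 963.5122 rpm, dir flips to −; running = −963.5122
Stage 2 [96T→66T]: ω = 963.5122×96/66 = 1401.4723 rpm, dir flips to +; running = +1401.4723
Stage 3 [15T→44T]: ω = 1401.4723×15/44 = 477.7746 rpm, dir flips to −; running = −477.7746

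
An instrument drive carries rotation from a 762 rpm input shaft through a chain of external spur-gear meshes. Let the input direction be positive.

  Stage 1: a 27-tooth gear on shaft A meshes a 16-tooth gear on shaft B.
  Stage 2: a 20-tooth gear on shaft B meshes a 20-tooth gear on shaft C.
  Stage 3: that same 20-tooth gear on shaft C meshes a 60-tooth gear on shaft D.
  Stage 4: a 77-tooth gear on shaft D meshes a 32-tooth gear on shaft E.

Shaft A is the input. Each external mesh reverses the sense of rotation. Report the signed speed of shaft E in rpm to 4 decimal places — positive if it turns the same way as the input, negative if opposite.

+1031.3789 rpm (same as input, |ω| = 1031.3789 rpm)

Stage 1 [27T→16T]: ω = 762.0000×27/16 = 1285.8750 rpm, dir flips to −; running = −1285.8750
Stage 2 [20T→20T]: ω = 1285.8750×20/20 = 1285.8750 rpm, dir flips to +; running = +1285.8750
Stage 3 [20T→60T]: ω = 1285.8750×20/60 = 428.6250 rpm, dir flips to −; running = −428.6250
Stage 4 [77T→32T]: ω = 428.6250×77/32 = 1031.3789 rpm, dir flips to +; running = +1031.3789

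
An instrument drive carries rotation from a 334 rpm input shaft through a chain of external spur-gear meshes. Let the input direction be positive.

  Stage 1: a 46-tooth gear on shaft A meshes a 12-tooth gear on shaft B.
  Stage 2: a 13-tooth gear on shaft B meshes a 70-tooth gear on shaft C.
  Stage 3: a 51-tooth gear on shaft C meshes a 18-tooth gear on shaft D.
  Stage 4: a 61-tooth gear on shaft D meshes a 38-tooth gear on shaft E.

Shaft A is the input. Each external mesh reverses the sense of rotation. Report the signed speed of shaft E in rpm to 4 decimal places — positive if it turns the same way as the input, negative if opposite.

Stage 1 [46T→12T]: ω = 334.0000×46/12 = 1280.3333 rpm, dir flips to −; running = −1280.3333
Stage 2 [13T→70T]: ω = 1280.3333×13/70 = 237.7762 rpm, dir flips to +; running = +237.7762
Stage 3 [51T→18T]: ω = 237.7762×51/18 = 673.6992 rpm, dir flips to −; running = −673.6992
Stage 4 [61T→38T]: ω = 673.6992×61/38 = 1081.4645 rpm, dir flips to +; running = +1081.4645

+1081.4645 rpm (same as input, |ω| = 1081.4645 rpm)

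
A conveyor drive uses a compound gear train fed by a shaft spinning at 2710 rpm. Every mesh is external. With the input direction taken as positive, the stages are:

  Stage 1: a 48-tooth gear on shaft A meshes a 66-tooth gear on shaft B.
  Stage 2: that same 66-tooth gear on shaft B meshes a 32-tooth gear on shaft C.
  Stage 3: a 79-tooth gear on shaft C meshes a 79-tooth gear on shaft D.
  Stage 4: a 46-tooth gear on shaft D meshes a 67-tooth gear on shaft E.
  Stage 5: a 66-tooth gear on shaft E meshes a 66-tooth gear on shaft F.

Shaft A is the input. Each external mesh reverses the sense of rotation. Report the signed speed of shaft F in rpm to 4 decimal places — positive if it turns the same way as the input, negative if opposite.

Stage 1 [48T→66T]: ω = 2710.0000×48/66 = 1970.9091 rpm, dir flips to −; running = −1970.9091
Stage 2 [66T→32T]: ω = 1970.9091×66/32 = 4065.0000 rpm, dir flips to +; running = +4065.0000
Stage 3 [79T→79T]: ω = 4065.0000×79/79 = 4065.0000 rpm, dir flips to −; running = −4065.0000
Stage 4 [46T→67T]: ω = 4065.0000×46/67 = 2790.8955 rpm, dir flips to +; running = +2790.8955
Stage 5 [66T→66T]: ω = 2790.8955×66/66 = 2790.8955 rpm, dir flips to −; running = −2790.8955

-2790.8955 rpm (opposite to input, |ω| = 2790.8955 rpm)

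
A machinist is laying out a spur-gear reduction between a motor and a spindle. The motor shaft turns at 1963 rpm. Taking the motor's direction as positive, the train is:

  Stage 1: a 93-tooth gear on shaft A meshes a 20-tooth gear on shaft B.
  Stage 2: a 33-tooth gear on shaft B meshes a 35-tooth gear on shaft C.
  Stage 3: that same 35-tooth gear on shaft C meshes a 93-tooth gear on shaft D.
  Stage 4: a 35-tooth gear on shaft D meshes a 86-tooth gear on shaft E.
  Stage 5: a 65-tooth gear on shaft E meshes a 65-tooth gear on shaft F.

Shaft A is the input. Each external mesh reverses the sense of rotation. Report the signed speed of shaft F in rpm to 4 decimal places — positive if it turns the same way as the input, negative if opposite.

-1318.1773 rpm (opposite to input, |ω| = 1318.1773 rpm)

Stage 1 [93T→20T]: ω = 1963.0000×93/20 = 9127.9500 rpm, dir flips to −; running = −9127.9500
Stage 2 [33T→35T]: ω = 9127.9500×33/35 = 8606.3529 rpm, dir flips to +; running = +8606.3529
Stage 3 [35T→93T]: ω = 8606.3529×35/93 = 3238.9500 rpm, dir flips to −; running = −3238.9500
Stage 4 [35T→86T]: ω = 3238.9500×35/86 = 1318.1773 rpm, dir flips to +; running = +1318.1773
Stage 5 [65T→65T]: ω = 1318.1773×65/65 = 1318.1773 rpm, dir flips to −; running = −1318.1773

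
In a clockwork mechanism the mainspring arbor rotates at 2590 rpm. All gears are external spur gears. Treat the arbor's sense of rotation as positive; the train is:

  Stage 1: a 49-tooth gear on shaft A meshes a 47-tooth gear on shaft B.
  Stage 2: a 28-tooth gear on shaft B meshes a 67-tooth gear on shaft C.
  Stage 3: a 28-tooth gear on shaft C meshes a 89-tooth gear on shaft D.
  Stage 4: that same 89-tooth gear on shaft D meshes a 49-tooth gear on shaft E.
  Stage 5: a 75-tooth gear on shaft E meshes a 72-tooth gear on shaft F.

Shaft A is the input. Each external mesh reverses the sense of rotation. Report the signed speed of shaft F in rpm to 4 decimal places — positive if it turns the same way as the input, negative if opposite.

Stage 1 [49T→47T]: ω = 2590.0000×49/47 = 2700.2128 rpm, dir flips to −; running = −2700.2128
Stage 2 [28T→67T]: ω = 2700.2128×28/67 = 1128.4471 rpm, dir flips to +; running = +1128.4471
Stage 3 [28T→89T]: ω = 1128.4471×28/89 = 355.0171 rpm, dir flips to −; running = −355.0171
Stage 4 [89T→49T]: ω = 355.0171×89/49 = 644.8269 rpm, dir flips to +; running = +644.8269
Stage 5 [75T→72T]: ω = 644.8269×75/72 = 671.6947 rpm, dir flips to −; running = −671.6947

-671.6947 rpm (opposite to input, |ω| = 671.6947 rpm)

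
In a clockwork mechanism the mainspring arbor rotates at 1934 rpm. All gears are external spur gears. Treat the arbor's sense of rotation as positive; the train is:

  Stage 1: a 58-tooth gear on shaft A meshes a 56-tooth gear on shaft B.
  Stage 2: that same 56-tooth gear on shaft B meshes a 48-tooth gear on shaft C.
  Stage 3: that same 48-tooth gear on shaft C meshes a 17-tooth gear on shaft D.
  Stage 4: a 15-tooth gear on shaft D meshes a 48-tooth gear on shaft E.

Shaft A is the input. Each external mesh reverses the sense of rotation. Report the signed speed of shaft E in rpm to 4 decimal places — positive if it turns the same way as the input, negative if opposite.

Stage 1 [58T→56T]: ω = 1934.0000×58/56 = 2003.0714 rpm, dir flips to −; running = −2003.0714
Stage 2 [56T→48T]: ω = 2003.0714×56/48 = 2336.9167 rpm, dir flips to +; running = +2336.9167
Stage 3 [48T→17T]: ω = 2336.9167×48/17 = 6598.3529 rpm, dir flips to −; running = −6598.3529
Stage 4 [15T→48T]: ω = 6598.3529×15/48 = 2061.9853 rpm, dir flips to +; running = +2061.9853

+2061.9853 rpm (same as input, |ω| = 2061.9853 rpm)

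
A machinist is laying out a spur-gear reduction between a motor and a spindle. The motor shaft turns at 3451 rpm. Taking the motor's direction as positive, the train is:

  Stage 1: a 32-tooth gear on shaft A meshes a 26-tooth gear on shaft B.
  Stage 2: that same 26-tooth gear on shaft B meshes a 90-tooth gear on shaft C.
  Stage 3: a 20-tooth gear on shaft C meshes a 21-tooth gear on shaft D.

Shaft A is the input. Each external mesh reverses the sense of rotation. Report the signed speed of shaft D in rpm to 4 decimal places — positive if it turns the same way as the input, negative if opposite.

Stage 1 [32T→26T]: ω = 3451.0000×32/26 = 4247.3846 rpm, dir flips to −; running = −4247.3846
Stage 2 [26T→90T]: ω = 4247.3846×26/90 = 1227.0222 rpm, dir flips to +; running = +1227.0222
Stage 3 [20T→21T]: ω = 1227.0222×20/21 = 1168.5926 rpm, dir flips to −; running = −1168.5926

-1168.5926 rpm (opposite to input, |ω| = 1168.5926 rpm)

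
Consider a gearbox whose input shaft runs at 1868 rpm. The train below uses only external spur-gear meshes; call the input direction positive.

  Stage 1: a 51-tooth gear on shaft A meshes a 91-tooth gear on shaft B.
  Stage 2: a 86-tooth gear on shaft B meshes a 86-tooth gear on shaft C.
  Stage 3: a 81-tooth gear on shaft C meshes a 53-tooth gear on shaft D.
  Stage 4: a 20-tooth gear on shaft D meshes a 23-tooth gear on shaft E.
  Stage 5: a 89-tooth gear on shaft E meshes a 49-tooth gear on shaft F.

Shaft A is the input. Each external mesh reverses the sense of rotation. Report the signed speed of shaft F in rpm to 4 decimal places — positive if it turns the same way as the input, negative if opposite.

Stage 1 [51T→91T]: ω = 1868.0000×51/91 = 1046.9011 rpm, dir flips to −; running = −1046.9011
Stage 2 [86T→86T]: ω = 1046.9011×86/86 = 1046.9011 rpm, dir flips to +; running = +1046.9011
Stage 3 [81T→53T]: ω = 1046.9011×81/53 = 1599.9809 rpm, dir flips to −; running = −1599.9809
Stage 4 [20T→23T]: ω = 1599.9809×20/23 = 1391.2878 rpm, dir flips to +; running = +1391.2878
Stage 5 [89T→49T]: ω = 1391.2878×89/49 = 2527.0329 rpm, dir flips to −; running = −2527.0329

-2527.0329 rpm (opposite to input, |ω| = 2527.0329 rpm)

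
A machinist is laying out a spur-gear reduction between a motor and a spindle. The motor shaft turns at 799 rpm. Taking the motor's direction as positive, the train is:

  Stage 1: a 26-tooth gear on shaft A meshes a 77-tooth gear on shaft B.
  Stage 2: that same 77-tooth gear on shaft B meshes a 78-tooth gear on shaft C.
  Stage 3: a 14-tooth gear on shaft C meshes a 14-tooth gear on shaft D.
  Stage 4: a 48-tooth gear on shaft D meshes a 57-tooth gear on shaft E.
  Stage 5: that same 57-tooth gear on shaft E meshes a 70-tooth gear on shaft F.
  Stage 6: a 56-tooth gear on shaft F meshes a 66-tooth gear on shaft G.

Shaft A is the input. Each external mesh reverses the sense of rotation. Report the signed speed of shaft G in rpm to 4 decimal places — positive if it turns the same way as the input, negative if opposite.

Stage 1 [26T→77T]: ω = 799.0000×26/77 = 269.7922 rpm, dir flips to −; running = −269.7922
Stage 2 [77T→78T]: ω = 269.7922×77/78 = 266.3333 rpm, dir flips to +; running = +266.3333
Stage 3 [14T→14T]: ω = 266.3333×14/14 = 266.3333 rpm, dir flips to −; running = −266.3333
Stage 4 [48T→57T]: ω = 266.3333×48/57 = 224.2807 rpm, dir flips to +; running = +224.2807
Stage 5 [57T→70T]: ω = 224.2807×57/70 = 182.6286 rpm, dir flips to −; running = −182.6286
Stage 6 [56T→66T]: ω = 182.6286×56/66 = 154.9576 rpm, dir flips to +; running = +154.9576

+154.9576 rpm (same as input, |ω| = 154.9576 rpm)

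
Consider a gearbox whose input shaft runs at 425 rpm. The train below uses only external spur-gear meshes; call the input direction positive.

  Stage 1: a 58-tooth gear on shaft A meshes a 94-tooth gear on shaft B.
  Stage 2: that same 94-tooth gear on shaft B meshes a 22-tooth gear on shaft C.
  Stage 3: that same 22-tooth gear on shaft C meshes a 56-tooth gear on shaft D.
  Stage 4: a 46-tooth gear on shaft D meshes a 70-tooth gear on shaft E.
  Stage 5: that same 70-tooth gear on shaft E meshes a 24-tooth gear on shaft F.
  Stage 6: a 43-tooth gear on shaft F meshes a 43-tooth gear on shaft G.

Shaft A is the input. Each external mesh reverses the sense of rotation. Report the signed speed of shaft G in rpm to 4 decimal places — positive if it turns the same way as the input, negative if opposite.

Stage 1 [58T→94T]: ω = 425.0000×58/94 = 262.2340 rpm, dir flips to −; running = −262.2340
Stage 2 [94T→22T]: ω = 262.2340×94/22 = 1120.4545 rpm, dir flips to +; running = +1120.4545
Stage 3 [22T→56T]: ω = 1120.4545×22/56 = 440.1786 rpm, dir flips to −; running = −440.1786
Stage 4 [46T→70T]: ω = 440.1786×46/70 = 289.2602 rpm, dir flips to +; running = +289.2602
Stage 5 [70T→24T]: ω = 289.2602×70/24 = 843.6756 rpm, dir flips to −; running = −843.6756
Stage 6 [43T→43T]: ω = 843.6756×43/43 = 843.6756 rpm, dir flips to +; running = +843.6756

+843.6756 rpm (same as input, |ω| = 843.6756 rpm)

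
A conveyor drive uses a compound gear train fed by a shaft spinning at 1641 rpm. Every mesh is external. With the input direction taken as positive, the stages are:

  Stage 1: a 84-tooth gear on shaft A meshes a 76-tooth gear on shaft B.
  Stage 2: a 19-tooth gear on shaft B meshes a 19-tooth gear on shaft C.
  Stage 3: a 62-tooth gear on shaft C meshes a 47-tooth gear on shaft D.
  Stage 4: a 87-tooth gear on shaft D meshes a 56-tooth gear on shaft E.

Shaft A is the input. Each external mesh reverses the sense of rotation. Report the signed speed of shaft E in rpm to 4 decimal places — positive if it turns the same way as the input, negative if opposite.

Stage 1 [84T→76T]: ω = 1641.0000×84/76 = 1813.7368 rpm, dir flips to −; running = −1813.7368
Stage 2 [19T→19T]: ω = 1813.7368×19/19 = 1813.7368 rpm, dir flips to +; running = +1813.7368
Stage 3 [62T→47T]: ω = 1813.7368×62/47 = 2392.5890 rpm, dir flips to −; running = −2392.5890
Stage 4 [87T→56T]: ω = 2392.5890×87/56 = 3717.0580 rpm, dir flips to +; running = +3717.0580

+3717.0580 rpm (same as input, |ω| = 3717.0580 rpm)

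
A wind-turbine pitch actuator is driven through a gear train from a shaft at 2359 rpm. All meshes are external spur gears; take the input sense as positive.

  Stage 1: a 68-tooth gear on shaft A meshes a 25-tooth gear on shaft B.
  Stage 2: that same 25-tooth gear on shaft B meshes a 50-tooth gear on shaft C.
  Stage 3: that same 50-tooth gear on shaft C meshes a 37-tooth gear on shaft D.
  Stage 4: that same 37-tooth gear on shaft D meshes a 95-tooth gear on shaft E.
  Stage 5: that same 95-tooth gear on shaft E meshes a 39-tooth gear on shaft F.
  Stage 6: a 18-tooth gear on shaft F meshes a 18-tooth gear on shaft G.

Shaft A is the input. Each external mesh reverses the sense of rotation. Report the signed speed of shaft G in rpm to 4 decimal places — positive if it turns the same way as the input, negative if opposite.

+4113.1282 rpm (same as input, |ω| = 4113.1282 rpm)

Stage 1 [68T→25T]: ω = 2359.0000×68/25 = 6416.4800 rpm, dir flips to −; running = −6416.4800
Stage 2 [25T→50T]: ω = 6416.4800×25/50 = 3208.2400 rpm, dir flips to +; running = +3208.2400
Stage 3 [50T→37T]: ω = 3208.2400×50/37 = 4335.4595 rpm, dir flips to −; running = −4335.4595
Stage 4 [37T→95T]: ω = 4335.4595×37/95 = 1688.5474 rpm, dir flips to +; running = +1688.5474
Stage 5 [95T→39T]: ω = 1688.5474×95/39 = 4113.1282 rpm, dir flips to −; running = −4113.1282
Stage 6 [18T→18T]: ω = 4113.1282×18/18 = 4113.1282 rpm, dir flips to +; running = +4113.1282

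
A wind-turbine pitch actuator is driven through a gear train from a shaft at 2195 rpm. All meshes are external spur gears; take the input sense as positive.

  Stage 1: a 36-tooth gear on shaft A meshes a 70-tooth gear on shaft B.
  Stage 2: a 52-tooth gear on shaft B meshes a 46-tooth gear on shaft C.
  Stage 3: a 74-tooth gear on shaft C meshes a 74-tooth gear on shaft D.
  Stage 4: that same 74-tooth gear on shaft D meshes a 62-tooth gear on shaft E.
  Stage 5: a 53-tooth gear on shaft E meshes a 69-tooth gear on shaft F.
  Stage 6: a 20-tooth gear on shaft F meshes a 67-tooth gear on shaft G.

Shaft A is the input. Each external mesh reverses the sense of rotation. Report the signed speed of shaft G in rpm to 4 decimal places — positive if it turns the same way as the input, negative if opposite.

+349.2259 rpm (same as input, |ω| = 349.2259 rpm)

Stage 1 [36T→70T]: ω = 2195.0000×36/70 = 1128.8571 rpm, dir flips to −; running = −1128.8571
Stage 2 [52T→46T]: ω = 1128.8571×52/46 = 1276.0994 rpm, dir flips to +; running = +1276.0994
Stage 3 [74T→74T]: ω = 1276.0994×74/74 = 1276.0994 rpm, dir flips to −; running = −1276.0994
Stage 4 [74T→62T]: ω = 1276.0994×74/62 = 1523.0864 rpm, dir flips to +; running = +1523.0864
Stage 5 [53T→69T]: ω = 1523.0864×53/69 = 1169.9069 rpm, dir flips to −; running = −1169.9069
Stage 6 [20T→67T]: ω = 1169.9069×20/67 = 349.2259 rpm, dir flips to +; running = +349.2259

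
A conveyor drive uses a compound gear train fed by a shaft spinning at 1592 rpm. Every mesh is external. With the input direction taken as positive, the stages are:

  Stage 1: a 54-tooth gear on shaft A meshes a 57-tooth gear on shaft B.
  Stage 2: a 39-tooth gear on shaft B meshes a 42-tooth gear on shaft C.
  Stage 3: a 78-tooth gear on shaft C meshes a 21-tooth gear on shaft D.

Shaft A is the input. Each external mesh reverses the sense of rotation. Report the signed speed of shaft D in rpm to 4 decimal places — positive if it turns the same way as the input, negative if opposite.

Stage 1 [54T→57T]: ω = 1592.0000×54/57 = 1508.2105 rpm, dir flips to −; running = −1508.2105
Stage 2 [39T→42T]: ω = 1508.2105×39/42 = 1400.4812 rpm, dir flips to +; running = +1400.4812
Stage 3 [78T→21T]: ω = 1400.4812×78/21 = 5201.7873 rpm, dir flips to −; running = −5201.7873

-5201.7873 rpm (opposite to input, |ω| = 5201.7873 rpm)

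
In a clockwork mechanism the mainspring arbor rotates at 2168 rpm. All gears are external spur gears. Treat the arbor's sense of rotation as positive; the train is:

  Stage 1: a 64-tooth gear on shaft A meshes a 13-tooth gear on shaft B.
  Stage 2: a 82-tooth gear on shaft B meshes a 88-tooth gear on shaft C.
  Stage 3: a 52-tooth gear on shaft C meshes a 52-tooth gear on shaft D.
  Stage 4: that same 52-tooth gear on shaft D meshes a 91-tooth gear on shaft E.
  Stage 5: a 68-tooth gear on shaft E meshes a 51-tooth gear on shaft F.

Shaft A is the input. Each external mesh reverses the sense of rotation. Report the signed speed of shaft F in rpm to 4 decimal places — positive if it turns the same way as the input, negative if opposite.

Stage 1 [64T→13T]: ω = 2168.0000×64/13 = 10673.2308 rpm, dir flips to −; running = −10673.2308
Stage 2 [82T→88T]: ω = 10673.2308×82/88 = 9945.5105 rpm, dir flips to +; running = +9945.5105
Stage 3 [52T→52T]: ω = 9945.5105×52/52 = 9945.5105 rpm, dir flips to −; running = −9945.5105
Stage 4 [52T→91T]: ω = 9945.5105×52/91 = 5683.1489 rpm, dir flips to +; running = +5683.1489
Stage 5 [68T→51T]: ω = 5683.1489×68/51 = 7577.5318 rpm, dir flips to −; running = −7577.5318

-7577.5318 rpm (opposite to input, |ω| = 7577.5318 rpm)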